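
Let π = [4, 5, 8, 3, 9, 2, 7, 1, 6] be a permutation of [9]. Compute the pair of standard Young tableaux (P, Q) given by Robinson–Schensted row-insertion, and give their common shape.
P = [1, 5, 6, 9] / [2, 7] / [3, 8] / [4];  Q = [1, 2, 3, 5] / [4, 7] / [6, 9] / [8];  common shape = (4, 2, 2, 1)

Row-insert the values π_1, π_2, … into P one at a time, bumping the leftmost entry strictly greater than the inserted value down to the next row. The recording tableau Q records, in position (i, j), the step at which that cell was added to P.
  Insert 4 (step 1): P = [4];  Q = [1]
  Insert 5 (step 2): P = [4, 5];  Q = [1, 2]
  Insert 8 (step 3): P = [4, 5, 8];  Q = [1, 2, 3]
  Insert 3 (step 4): P = [3, 5, 8] / [4];  Q = [1, 2, 3] / [4]
  Insert 9 (step 5): P = [3, 5, 8, 9] / [4];  Q = [1, 2, 3, 5] / [4]
  Insert 2 (step 6): P = [2, 5, 8, 9] / [3] / [4];  Q = [1, 2, 3, 5] / [4] / [6]
  Insert 7 (step 7): P = [2, 5, 7, 9] / [3, 8] / [4];  Q = [1, 2, 3, 5] / [4, 7] / [6]
  Insert 1 (step 8): P = [1, 5, 7, 9] / [2, 8] / [3] / [4];  Q = [1, 2, 3, 5] / [4, 7] / [6] / [8]
  Insert 6 (step 9): P = [1, 5, 6, 9] / [2, 7] / [3, 8] / [4];  Q = [1, 2, 3, 5] / [4, 7] / [6, 9] / [8]
Final shape: (4, 2, 2, 1).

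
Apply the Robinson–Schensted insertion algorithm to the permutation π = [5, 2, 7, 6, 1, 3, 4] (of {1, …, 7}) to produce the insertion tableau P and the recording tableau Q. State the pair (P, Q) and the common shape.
P = [1, 3, 4] / [2, 6] / [5, 7];  Q = [1, 3, 7] / [2, 4] / [5, 6];  common shape = (3, 2, 2)

Row-insert the values π_1, π_2, … into P one at a time, bumping the leftmost entry strictly greater than the inserted value down to the next row. The recording tableau Q records, in position (i, j), the step at which that cell was added to P.
  Insert 5 (step 1): P = [5];  Q = [1]
  Insert 2 (step 2): P = [2] / [5];  Q = [1] / [2]
  Insert 7 (step 3): P = [2, 7] / [5];  Q = [1, 3] / [2]
  Insert 6 (step 4): P = [2, 6] / [5, 7];  Q = [1, 3] / [2, 4]
  Insert 1 (step 5): P = [1, 6] / [2, 7] / [5];  Q = [1, 3] / [2, 4] / [5]
  Insert 3 (step 6): P = [1, 3] / [2, 6] / [5, 7];  Q = [1, 3] / [2, 4] / [5, 6]
  Insert 4 (step 7): P = [1, 3, 4] / [2, 6] / [5, 7];  Q = [1, 3, 7] / [2, 4] / [5, 6]
Final shape: (3, 2, 2).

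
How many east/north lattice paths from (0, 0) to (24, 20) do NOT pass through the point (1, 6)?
Number of paths = 1718289742470

Total paths from (0, 0) to (24, 20): C(44, 24) = 1761039350070. Paths through (1, 6): (paths (0, 0) → (1, 6)) × (paths (1, 6) → (24, 20)) = C(7, 1) · C(37, 23) = 7 · 6107086800 = 42749607600. Avoidance count = 1761039350070 − 42749607600 = 1718289742470.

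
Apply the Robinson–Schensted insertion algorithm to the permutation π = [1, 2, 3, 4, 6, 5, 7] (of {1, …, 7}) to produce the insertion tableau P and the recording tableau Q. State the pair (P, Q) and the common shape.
P = [1, 2, 3, 4, 5, 7] / [6];  Q = [1, 2, 3, 4, 5, 7] / [6];  common shape = (6, 1)

Row-insert the values π_1, π_2, … into P one at a time, bumping the leftmost entry strictly greater than the inserted value down to the next row. The recording tableau Q records, in position (i, j), the step at which that cell was added to P.
  Insert 1 (step 1): P = [1];  Q = [1]
  Insert 2 (step 2): P = [1, 2];  Q = [1, 2]
  Insert 3 (step 3): P = [1, 2, 3];  Q = [1, 2, 3]
  Insert 4 (step 4): P = [1, 2, 3, 4];  Q = [1, 2, 3, 4]
  Insert 6 (step 5): P = [1, 2, 3, 4, 6];  Q = [1, 2, 3, 4, 5]
  Insert 5 (step 6): P = [1, 2, 3, 4, 5] / [6];  Q = [1, 2, 3, 4, 5] / [6]
  Insert 7 (step 7): P = [1, 2, 3, 4, 5, 7] / [6];  Q = [1, 2, 3, 4, 5, 7] / [6]
Final shape: (6, 1).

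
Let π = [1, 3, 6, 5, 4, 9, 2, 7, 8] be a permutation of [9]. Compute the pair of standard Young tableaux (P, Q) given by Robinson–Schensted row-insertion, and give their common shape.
P = [1, 2, 4, 7, 8] / [3, 9] / [5] / [6];  Q = [1, 2, 3, 6, 9] / [4, 8] / [5] / [7];  common shape = (5, 2, 1, 1)

Row-insert the values π_1, π_2, … into P one at a time, bumping the leftmost entry strictly greater than the inserted value down to the next row. The recording tableau Q records, in position (i, j), the step at which that cell was added to P.
  Insert 1 (step 1): P = [1];  Q = [1]
  Insert 3 (step 2): P = [1, 3];  Q = [1, 2]
  Insert 6 (step 3): P = [1, 3, 6];  Q = [1, 2, 3]
  Insert 5 (step 4): P = [1, 3, 5] / [6];  Q = [1, 2, 3] / [4]
  Insert 4 (step 5): P = [1, 3, 4] / [5] / [6];  Q = [1, 2, 3] / [4] / [5]
  Insert 9 (step 6): P = [1, 3, 4, 9] / [5] / [6];  Q = [1, 2, 3, 6] / [4] / [5]
  Insert 2 (step 7): P = [1, 2, 4, 9] / [3] / [5] / [6];  Q = [1, 2, 3, 6] / [4] / [5] / [7]
  Insert 7 (step 8): P = [1, 2, 4, 7] / [3, 9] / [5] / [6];  Q = [1, 2, 3, 6] / [4, 8] / [5] / [7]
  Insert 8 (step 9): P = [1, 2, 4, 7, 8] / [3, 9] / [5] / [6];  Q = [1, 2, 3, 6, 9] / [4, 8] / [5] / [7]
Final shape: (5, 2, 1, 1).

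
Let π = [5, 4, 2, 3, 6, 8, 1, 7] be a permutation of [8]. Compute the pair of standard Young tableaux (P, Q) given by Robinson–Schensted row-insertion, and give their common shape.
P = [1, 3, 6, 7] / [2, 8] / [4] / [5];  Q = [1, 4, 5, 6] / [2, 8] / [3] / [7];  common shape = (4, 2, 1, 1)

Row-insert the values π_1, π_2, … into P one at a time, bumping the leftmost entry strictly greater than the inserted value down to the next row. The recording tableau Q records, in position (i, j), the step at which that cell was added to P.
  Insert 5 (step 1): P = [5];  Q = [1]
  Insert 4 (step 2): P = [4] / [5];  Q = [1] / [2]
  Insert 2 (step 3): P = [2] / [4] / [5];  Q = [1] / [2] / [3]
  Insert 3 (step 4): P = [2, 3] / [4] / [5];  Q = [1, 4] / [2] / [3]
  Insert 6 (step 5): P = [2, 3, 6] / [4] / [5];  Q = [1, 4, 5] / [2] / [3]
  Insert 8 (step 6): P = [2, 3, 6, 8] / [4] / [5];  Q = [1, 4, 5, 6] / [2] / [3]
  Insert 1 (step 7): P = [1, 3, 6, 8] / [2] / [4] / [5];  Q = [1, 4, 5, 6] / [2] / [3] / [7]
  Insert 7 (step 8): P = [1, 3, 6, 7] / [2, 8] / [4] / [5];  Q = [1, 4, 5, 6] / [2, 8] / [3] / [7]
Final shape: (4, 2, 1, 1).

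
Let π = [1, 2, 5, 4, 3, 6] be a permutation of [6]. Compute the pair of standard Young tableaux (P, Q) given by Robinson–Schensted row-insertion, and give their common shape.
P = [1, 2, 3, 6] / [4] / [5];  Q = [1, 2, 3, 6] / [4] / [5];  common shape = (4, 1, 1)

Row-insert the values π_1, π_2, … into P one at a time, bumping the leftmost entry strictly greater than the inserted value down to the next row. The recording tableau Q records, in position (i, j), the step at which that cell was added to P.
  Insert 1 (step 1): P = [1];  Q = [1]
  Insert 2 (step 2): P = [1, 2];  Q = [1, 2]
  Insert 5 (step 3): P = [1, 2, 5];  Q = [1, 2, 3]
  Insert 4 (step 4): P = [1, 2, 4] / [5];  Q = [1, 2, 3] / [4]
  Insert 3 (step 5): P = [1, 2, 3] / [4] / [5];  Q = [1, 2, 3] / [4] / [5]
  Insert 6 (step 6): P = [1, 2, 3, 6] / [4] / [5];  Q = [1, 2, 3, 6] / [4] / [5]
Final shape: (4, 1, 1).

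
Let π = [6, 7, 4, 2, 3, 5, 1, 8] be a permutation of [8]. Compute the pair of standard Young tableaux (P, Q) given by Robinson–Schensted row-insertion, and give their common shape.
P = [1, 3, 5, 8] / [2, 7] / [4] / [6];  Q = [1, 2, 6, 8] / [3, 5] / [4] / [7];  common shape = (4, 2, 1, 1)

Row-insert the values π_1, π_2, … into P one at a time, bumping the leftmost entry strictly greater than the inserted value down to the next row. The recording tableau Q records, in position (i, j), the step at which that cell was added to P.
  Insert 6 (step 1): P = [6];  Q = [1]
  Insert 7 (step 2): P = [6, 7];  Q = [1, 2]
  Insert 4 (step 3): P = [4, 7] / [6];  Q = [1, 2] / [3]
  Insert 2 (step 4): P = [2, 7] / [4] / [6];  Q = [1, 2] / [3] / [4]
  Insert 3 (step 5): P = [2, 3] / [4, 7] / [6];  Q = [1, 2] / [3, 5] / [4]
  Insert 5 (step 6): P = [2, 3, 5] / [4, 7] / [6];  Q = [1, 2, 6] / [3, 5] / [4]
  Insert 1 (step 7): P = [1, 3, 5] / [2, 7] / [4] / [6];  Q = [1, 2, 6] / [3, 5] / [4] / [7]
  Insert 8 (step 8): P = [1, 3, 5, 8] / [2, 7] / [4] / [6];  Q = [1, 2, 6, 8] / [3, 5] / [4] / [7]
Final shape: (4, 2, 1, 1).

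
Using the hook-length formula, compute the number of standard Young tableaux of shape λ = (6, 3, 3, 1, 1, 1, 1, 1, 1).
# SYT of shape (6, 3, 3, 1, 1, 1, 1, 1, 1) = 2333760

Hook-length formula: f^λ = n! / Π hook(c), product over all cells c of the Young diagram. For λ = (6, 3, 3, 1, 1, 1, 1, 1, 1), n = 18 boxes. Hook lengths by row (left-to-right, top-to-bottom): [14, 7, 6, 3, 2, 1]; [10, 3, 2]; [9, 2, 1]; [6]; [5]; [4]; [3]; [2]; [1]. Product of hooks = 2743372800. So f^λ = 18! / 2743372800 = 6402373705728000 / 2743372800 = 2333760.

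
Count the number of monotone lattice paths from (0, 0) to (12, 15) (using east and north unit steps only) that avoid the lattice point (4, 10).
Number of paths = 16095573

Total paths from (0, 0) to (12, 15): C(27, 12) = 17383860. Paths through (4, 10): (paths (0, 0) → (4, 10)) × (paths (4, 10) → (12, 15)) = C(14, 4) · C(13, 8) = 1001 · 1287 = 1288287. Avoidance count = 17383860 − 1288287 = 16095573.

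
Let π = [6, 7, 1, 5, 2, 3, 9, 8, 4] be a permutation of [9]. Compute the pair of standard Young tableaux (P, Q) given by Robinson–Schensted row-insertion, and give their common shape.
P = [1, 2, 3, 4] / [5, 7, 8] / [6, 9];  Q = [1, 2, 6, 7] / [3, 4, 8] / [5, 9];  common shape = (4, 3, 2)

Row-insert the values π_1, π_2, … into P one at a time, bumping the leftmost entry strictly greater than the inserted value down to the next row. The recording tableau Q records, in position (i, j), the step at which that cell was added to P.
  Insert 6 (step 1): P = [6];  Q = [1]
  Insert 7 (step 2): P = [6, 7];  Q = [1, 2]
  Insert 1 (step 3): P = [1, 7] / [6];  Q = [1, 2] / [3]
  Insert 5 (step 4): P = [1, 5] / [6, 7];  Q = [1, 2] / [3, 4]
  Insert 2 (step 5): P = [1, 2] / [5, 7] / [6];  Q = [1, 2] / [3, 4] / [5]
  Insert 3 (step 6): P = [1, 2, 3] / [5, 7] / [6];  Q = [1, 2, 6] / [3, 4] / [5]
  Insert 9 (step 7): P = [1, 2, 3, 9] / [5, 7] / [6];  Q = [1, 2, 6, 7] / [3, 4] / [5]
  Insert 8 (step 8): P = [1, 2, 3, 8] / [5, 7, 9] / [6];  Q = [1, 2, 6, 7] / [3, 4, 8] / [5]
  Insert 4 (step 9): P = [1, 2, 3, 4] / [5, 7, 8] / [6, 9];  Q = [1, 2, 6, 7] / [3, 4, 8] / [5, 9]
Final shape: (4, 3, 2).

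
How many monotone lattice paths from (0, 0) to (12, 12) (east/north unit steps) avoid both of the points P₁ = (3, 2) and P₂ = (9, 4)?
Number of paths = 1708601

Inclusion–exclusion. Total paths: C(24, 12) = 2704156. Through P₁: C(5, 3)·C(19, 9) = 923780. Through P₂: C(13, 9)·C(11, 3) = 117975. Since P₁ is strictly southwest of P₂, a monotone path through both must visit P₁ then P₂; paths through both = C(5, 3)·C(8, 6)·C(11, 3) = 46200. Avoid both = 2704156 − 923780 − 117975 + 46200 = 1708601.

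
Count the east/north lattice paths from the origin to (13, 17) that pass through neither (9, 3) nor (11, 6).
Number of paths = 118292922

Inclusion–exclusion. Total paths: C(30, 13) = 119759850. Through P₁: C(12, 9)·C(18, 4) = 673200. Through P₂: C(17, 11)·C(13, 2) = 965328. Since P₁ is strictly southwest of P₂, a monotone path through both must visit P₁ then P₂; paths through both = C(12, 9)·C(5, 2)·C(13, 2) = 171600. Avoid both = 119759850 − 673200 − 965328 + 171600 = 118292922.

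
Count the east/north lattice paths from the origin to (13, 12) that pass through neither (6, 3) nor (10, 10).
Number of paths = 2668980

Inclusion–exclusion. Total paths: C(25, 13) = 5200300. Through P₁: C(9, 6)·C(16, 7) = 960960. Through P₂: C(20, 10)·C(5, 3) = 1847560. Since P₁ is strictly southwest of P₂, a monotone path through both must visit P₁ then P₂; paths through both = C(9, 6)·C(11, 4)·C(5, 3) = 277200. Avoid both = 5200300 − 960960 − 1847560 + 277200 = 2668980.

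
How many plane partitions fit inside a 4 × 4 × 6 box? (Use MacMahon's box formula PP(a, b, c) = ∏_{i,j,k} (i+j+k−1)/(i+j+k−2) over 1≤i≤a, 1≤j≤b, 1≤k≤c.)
PP(4, 4, 6) = 9343620

Evaluate the triple product over i = 1..4, j = 1..4, k = 1..6. The factors are (2/1) · (3/2) · (4/3) · (5/4) · (6/5) · (7/6) · (3/2) · (4/3) · … (96 factors total). The numerators and denominators telescope so the product is an integer; carrying out the multiplication exactly gives PP(4, 4, 6) = 9343620.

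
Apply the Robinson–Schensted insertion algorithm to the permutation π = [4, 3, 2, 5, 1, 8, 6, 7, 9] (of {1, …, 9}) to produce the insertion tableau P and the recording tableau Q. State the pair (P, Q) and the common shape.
P = [1, 5, 6, 7, 9] / [2, 8] / [3] / [4];  Q = [1, 4, 6, 8, 9] / [2, 7] / [3] / [5];  common shape = (5, 2, 1, 1)

Row-insert the values π_1, π_2, … into P one at a time, bumping the leftmost entry strictly greater than the inserted value down to the next row. The recording tableau Q records, in position (i, j), the step at which that cell was added to P.
  Insert 4 (step 1): P = [4];  Q = [1]
  Insert 3 (step 2): P = [3] / [4];  Q = [1] / [2]
  Insert 2 (step 3): P = [2] / [3] / [4];  Q = [1] / [2] / [3]
  Insert 5 (step 4): P = [2, 5] / [3] / [4];  Q = [1, 4] / [2] / [3]
  Insert 1 (step 5): P = [1, 5] / [2] / [3] / [4];  Q = [1, 4] / [2] / [3] / [5]
  Insert 8 (step 6): P = [1, 5, 8] / [2] / [3] / [4];  Q = [1, 4, 6] / [2] / [3] / [5]
  Insert 6 (step 7): P = [1, 5, 6] / [2, 8] / [3] / [4];  Q = [1, 4, 6] / [2, 7] / [3] / [5]
  Insert 7 (step 8): P = [1, 5, 6, 7] / [2, 8] / [3] / [4];  Q = [1, 4, 6, 8] / [2, 7] / [3] / [5]
  Insert 9 (step 9): P = [1, 5, 6, 7, 9] / [2, 8] / [3] / [4];  Q = [1, 4, 6, 8, 9] / [2, 7] / [3] / [5]
Final shape: (5, 2, 1, 1).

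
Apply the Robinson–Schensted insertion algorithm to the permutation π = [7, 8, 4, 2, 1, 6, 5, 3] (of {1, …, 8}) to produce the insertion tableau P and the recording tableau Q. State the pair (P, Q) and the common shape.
P = [1, 3] / [2, 5] / [4, 6] / [7, 8];  Q = [1, 2] / [3, 6] / [4, 7] / [5, 8];  common shape = (2, 2, 2, 2)

Row-insert the values π_1, π_2, … into P one at a time, bumping the leftmost entry strictly greater than the inserted value down to the next row. The recording tableau Q records, in position (i, j), the step at which that cell was added to P.
  Insert 7 (step 1): P = [7];  Q = [1]
  Insert 8 (step 2): P = [7, 8];  Q = [1, 2]
  Insert 4 (step 3): P = [4, 8] / [7];  Q = [1, 2] / [3]
  Insert 2 (step 4): P = [2, 8] / [4] / [7];  Q = [1, 2] / [3] / [4]
  Insert 1 (step 5): P = [1, 8] / [2] / [4] / [7];  Q = [1, 2] / [3] / [4] / [5]
  Insert 6 (step 6): P = [1, 6] / [2, 8] / [4] / [7];  Q = [1, 2] / [3, 6] / [4] / [5]
  Insert 5 (step 7): P = [1, 5] / [2, 6] / [4, 8] / [7];  Q = [1, 2] / [3, 6] / [4, 7] / [5]
  Insert 3 (step 8): P = [1, 3] / [2, 5] / [4, 6] / [7, 8];  Q = [1, 2] / [3, 6] / [4, 7] / [5, 8]
Final shape: (2, 2, 2, 2).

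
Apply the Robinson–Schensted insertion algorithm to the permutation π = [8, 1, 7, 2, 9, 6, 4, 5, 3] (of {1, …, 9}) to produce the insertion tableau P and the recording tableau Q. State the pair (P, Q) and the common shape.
P = [1, 2, 3, 5] / [4, 9] / [6] / [7] / [8];  Q = [1, 3, 5, 8] / [2, 6] / [4] / [7] / [9];  common shape = (4, 2, 1, 1, 1)

Row-insert the values π_1, π_2, … into P one at a time, bumping the leftmost entry strictly greater than the inserted value down to the next row. The recording tableau Q records, in position (i, j), the step at which that cell was added to P.
  Insert 8 (step 1): P = [8];  Q = [1]
  Insert 1 (step 2): P = [1] / [8];  Q = [1] / [2]
  Insert 7 (step 3): P = [1, 7] / [8];  Q = [1, 3] / [2]
  Insert 2 (step 4): P = [1, 2] / [7] / [8];  Q = [1, 3] / [2] / [4]
  Insert 9 (step 5): P = [1, 2, 9] / [7] / [8];  Q = [1, 3, 5] / [2] / [4]
  Insert 6 (step 6): P = [1, 2, 6] / [7, 9] / [8];  Q = [1, 3, 5] / [2, 6] / [4]
  Insert 4 (step 7): P = [1, 2, 4] / [6, 9] / [7] / [8];  Q = [1, 3, 5] / [2, 6] / [4] / [7]
  Insert 5 (step 8): P = [1, 2, 4, 5] / [6, 9] / [7] / [8];  Q = [1, 3, 5, 8] / [2, 6] / [4] / [7]
  Insert 3 (step 9): P = [1, 2, 3, 5] / [4, 9] / [6] / [7] / [8];  Q = [1, 3, 5, 8] / [2, 6] / [4] / [7] / [9]
Final shape: (4, 2, 1, 1, 1).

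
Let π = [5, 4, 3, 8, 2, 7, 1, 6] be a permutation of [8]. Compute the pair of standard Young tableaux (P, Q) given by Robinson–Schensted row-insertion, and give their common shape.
P = [1, 6] / [2, 7] / [3, 8] / [4] / [5];  Q = [1, 4] / [2, 6] / [3, 8] / [5] / [7];  common shape = (2, 2, 2, 1, 1)

Row-insert the values π_1, π_2, … into P one at a time, bumping the leftmost entry strictly greater than the inserted value down to the next row. The recording tableau Q records, in position (i, j), the step at which that cell was added to P.
  Insert 5 (step 1): P = [5];  Q = [1]
  Insert 4 (step 2): P = [4] / [5];  Q = [1] / [2]
  Insert 3 (step 3): P = [3] / [4] / [5];  Q = [1] / [2] / [3]
  Insert 8 (step 4): P = [3, 8] / [4] / [5];  Q = [1, 4] / [2] / [3]
  Insert 2 (step 5): P = [2, 8] / [3] / [4] / [5];  Q = [1, 4] / [2] / [3] / [5]
  Insert 7 (step 6): P = [2, 7] / [3, 8] / [4] / [5];  Q = [1, 4] / [2, 6] / [3] / [5]
  Insert 1 (step 7): P = [1, 7] / [2, 8] / [3] / [4] / [5];  Q = [1, 4] / [2, 6] / [3] / [5] / [7]
  Insert 6 (step 8): P = [1, 6] / [2, 7] / [3, 8] / [4] / [5];  Q = [1, 4] / [2, 6] / [3, 8] / [5] / [7]
Final shape: (2, 2, 2, 1, 1).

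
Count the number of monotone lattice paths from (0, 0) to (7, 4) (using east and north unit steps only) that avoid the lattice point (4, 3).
Number of paths = 190

Total paths from (0, 0) to (7, 4): C(11, 7) = 330. Paths through (4, 3): (paths (0, 0) → (4, 3)) × (paths (4, 3) → (7, 4)) = C(7, 4) · C(4, 3) = 35 · 4 = 140. Avoidance count = 330 − 140 = 190.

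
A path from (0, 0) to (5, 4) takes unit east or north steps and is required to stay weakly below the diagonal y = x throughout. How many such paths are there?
Number of paths = 42

By the reflection principle (André's argument), the number of monotone paths to (5, 4) with n ≤ m that never go above y = x is C(9, 5) − C(9, 6) = 126 − 84 = 42.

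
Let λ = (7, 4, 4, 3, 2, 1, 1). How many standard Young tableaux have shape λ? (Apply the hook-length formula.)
# SYT of shape (7, 4, 4, 3, 2, 1, 1) = 4021640700

Hook-length formula: f^λ = n! / Π hook(c), product over all cells c of the Young diagram. For λ = (7, 4, 4, 3, 2, 1, 1), n = 22 boxes. Hook lengths by row (left-to-right, top-to-bottom): [13, 10, 8, 6, 3, 2, 1]; [9, 6, 4, 2]; [8, 5, 3, 1]; [6, 3, 1]; [4, 1]; [2]; [1]. Product of hooks = 279488102400. So f^λ = 22! / 279488102400 = 1124000727777607680000 / 279488102400 = 4021640700.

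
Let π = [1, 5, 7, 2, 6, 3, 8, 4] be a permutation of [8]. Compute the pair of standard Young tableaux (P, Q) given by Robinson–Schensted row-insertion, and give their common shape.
P = [1, 2, 3, 4] / [5, 6, 8] / [7];  Q = [1, 2, 3, 7] / [4, 5, 8] / [6];  common shape = (4, 3, 1)

Row-insert the values π_1, π_2, … into P one at a time, bumping the leftmost entry strictly greater than the inserted value down to the next row. The recording tableau Q records, in position (i, j), the step at which that cell was added to P.
  Insert 1 (step 1): P = [1];  Q = [1]
  Insert 5 (step 2): P = [1, 5];  Q = [1, 2]
  Insert 7 (step 3): P = [1, 5, 7];  Q = [1, 2, 3]
  Insert 2 (step 4): P = [1, 2, 7] / [5];  Q = [1, 2, 3] / [4]
  Insert 6 (step 5): P = [1, 2, 6] / [5, 7];  Q = [1, 2, 3] / [4, 5]
  Insert 3 (step 6): P = [1, 2, 3] / [5, 6] / [7];  Q = [1, 2, 3] / [4, 5] / [6]
  Insert 8 (step 7): P = [1, 2, 3, 8] / [5, 6] / [7];  Q = [1, 2, 3, 7] / [4, 5] / [6]
  Insert 4 (step 8): P = [1, 2, 3, 4] / [5, 6, 8] / [7];  Q = [1, 2, 3, 7] / [4, 5, 8] / [6]
Final shape: (4, 3, 1).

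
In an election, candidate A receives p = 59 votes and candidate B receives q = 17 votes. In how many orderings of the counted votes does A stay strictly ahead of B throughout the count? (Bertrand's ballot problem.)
Strict-lead orderings = 21123646950457800

Total orderings of the 76 votes with 59 for A: C(76, 59) = 38223742100828400. By the Bertrand ballot formula (Cycle Lemma / reflection principle), the number of orderings in which A is strictly ahead of B throughout is (p − q)/(p + q) · C(p + q, p) = (59 − 17)/(59 + 17) · 38223742100828400 = 21123646950457800.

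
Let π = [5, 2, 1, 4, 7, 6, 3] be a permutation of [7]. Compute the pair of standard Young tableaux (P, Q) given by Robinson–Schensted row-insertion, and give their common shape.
P = [1, 3, 6] / [2, 4] / [5, 7];  Q = [1, 4, 5] / [2, 6] / [3, 7];  common shape = (3, 2, 2)

Row-insert the values π_1, π_2, … into P one at a time, bumping the leftmost entry strictly greater than the inserted value down to the next row. The recording tableau Q records, in position (i, j), the step at which that cell was added to P.
  Insert 5 (step 1): P = [5];  Q = [1]
  Insert 2 (step 2): P = [2] / [5];  Q = [1] / [2]
  Insert 1 (step 3): P = [1] / [2] / [5];  Q = [1] / [2] / [3]
  Insert 4 (step 4): P = [1, 4] / [2] / [5];  Q = [1, 4] / [2] / [3]
  Insert 7 (step 5): P = [1, 4, 7] / [2] / [5];  Q = [1, 4, 5] / [2] / [3]
  Insert 6 (step 6): P = [1, 4, 6] / [2, 7] / [5];  Q = [1, 4, 5] / [2, 6] / [3]
  Insert 3 (step 7): P = [1, 3, 6] / [2, 4] / [5, 7];  Q = [1, 4, 5] / [2, 6] / [3, 7]
Final shape: (3, 2, 2).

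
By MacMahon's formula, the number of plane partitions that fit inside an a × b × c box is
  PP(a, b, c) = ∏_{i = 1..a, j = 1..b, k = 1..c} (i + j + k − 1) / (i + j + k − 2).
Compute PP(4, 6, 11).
PP(4, 6, 11) = 14675134144320

Evaluate the triple product over i = 1..4, j = 1..6, k = 1..11. The factors are (2/1) · (3/2) · (4/3) · (5/4) · (6/5) · (7/6) · (8/7) · (9/8) · … (264 factors total). The numerators and denominators telescope so the product is an integer; carrying out the multiplication exactly gives PP(4, 6, 11) = 14675134144320.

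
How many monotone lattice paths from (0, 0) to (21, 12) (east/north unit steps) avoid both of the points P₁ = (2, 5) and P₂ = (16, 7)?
Number of paths = 279858996

Inclusion–exclusion. Total paths: C(33, 21) = 354817320. Through P₁: C(7, 2)·C(26, 19) = 13813800. Through P₂: C(23, 16)·C(10, 5) = 61779564. Since P₁ is strictly southwest of P₂, a monotone path through both must visit P₁ then P₂; paths through both = C(7, 2)·C(16, 14)·C(10, 5) = 635040. Avoid both = 354817320 − 13813800 − 61779564 + 635040 = 279858996.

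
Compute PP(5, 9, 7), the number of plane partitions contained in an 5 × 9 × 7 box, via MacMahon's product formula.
PP(5, 9, 7) = 2424984388825856

Evaluate the triple product over i = 1..5, j = 1..9, k = 1..7. The factors are (2/1) · (3/2) · (4/3) · (5/4) · (6/5) · (7/6) · (8/7) · (3/2) · … (315 factors total). The numerators and denominators telescope so the product is an integer; carrying out the multiplication exactly gives PP(5, 9, 7) = 2424984388825856.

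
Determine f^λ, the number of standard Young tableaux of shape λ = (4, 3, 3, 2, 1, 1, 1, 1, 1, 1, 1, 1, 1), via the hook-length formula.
# SYT of shape (4, 3, 3, 2, 1, 1, 1, 1, 1, 1, 1, 1, 1) = 7630875

Hook-length formula: f^λ = n! / Π hook(c), product over all cells c of the Young diagram. For λ = (4, 3, 3, 2, 1, 1, 1, 1, 1, 1, 1, 1, 1), n = 21 boxes. Hook lengths by row (left-to-right, top-to-bottom): [16, 6, 4, 1]; [14, 4, 2]; [13, 3, 1]; [11, 1]; [9]; [8]; [7]; [6]; [5]; [4]; [3]; [2]; [1]. Product of hooks = 6695292764160. So f^λ = 21! / 6695292764160 = 51090942171709440000 / 6695292764160 = 7630875.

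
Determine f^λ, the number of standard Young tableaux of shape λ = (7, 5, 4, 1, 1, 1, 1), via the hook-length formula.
# SYT of shape (7, 5, 4, 1, 1, 1, 1) = 100727550

Hook-length formula: f^λ = n! / Π hook(c), product over all cells c of the Young diagram. For λ = (7, 5, 4, 1, 1, 1, 1), n = 20 boxes. Hook lengths by row (left-to-right, top-to-bottom): [13, 8, 7, 6, 4, 2, 1]; [10, 5, 4, 3, 1]; [8, 3, 2, 1]; [4]; [3]; [2]; [1]. Product of hooks = 24153292800. So f^λ = 20! / 24153292800 = 2432902008176640000 / 24153292800 = 100727550.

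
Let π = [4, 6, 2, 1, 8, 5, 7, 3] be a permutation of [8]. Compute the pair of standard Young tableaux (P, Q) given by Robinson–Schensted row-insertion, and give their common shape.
P = [1, 3, 7] / [2, 5, 8] / [4, 6];  Q = [1, 2, 5] / [3, 6, 7] / [4, 8];  common shape = (3, 3, 2)

Row-insert the values π_1, π_2, … into P one at a time, bumping the leftmost entry strictly greater than the inserted value down to the next row. The recording tableau Q records, in position (i, j), the step at which that cell was added to P.
  Insert 4 (step 1): P = [4];  Q = [1]
  Insert 6 (step 2): P = [4, 6];  Q = [1, 2]
  Insert 2 (step 3): P = [2, 6] / [4];  Q = [1, 2] / [3]
  Insert 1 (step 4): P = [1, 6] / [2] / [4];  Q = [1, 2] / [3] / [4]
  Insert 8 (step 5): P = [1, 6, 8] / [2] / [4];  Q = [1, 2, 5] / [3] / [4]
  Insert 5 (step 6): P = [1, 5, 8] / [2, 6] / [4];  Q = [1, 2, 5] / [3, 6] / [4]
  Insert 7 (step 7): P = [1, 5, 7] / [2, 6, 8] / [4];  Q = [1, 2, 5] / [3, 6, 7] / [4]
  Insert 3 (step 8): P = [1, 3, 7] / [2, 5, 8] / [4, 6];  Q = [1, 2, 5] / [3, 6, 7] / [4, 8]
Final shape: (3, 3, 2).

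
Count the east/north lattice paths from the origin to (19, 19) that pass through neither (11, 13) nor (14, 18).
Number of paths = 25859434152

Inclusion–exclusion. Total paths: C(38, 19) = 35345263800. Through P₁: C(24, 11)·C(14, 8) = 7495920432. Through P₂: C(32, 14)·C(6, 5) = 2828613600. Since P₁ is strictly southwest of P₂, a monotone path through both must visit P₁ then P₂; paths through both = C(24, 11)·C(8, 3)·C(6, 5) = 838704384. Avoid both = 35345263800 − 7495920432 − 2828613600 + 838704384 = 25859434152.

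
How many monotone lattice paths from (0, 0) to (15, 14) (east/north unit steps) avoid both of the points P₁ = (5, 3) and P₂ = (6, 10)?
Number of paths = 52401264

Inclusion–exclusion. Total paths: C(29, 15) = 77558760. Through P₁: C(8, 5)·C(21, 10) = 19752096. Through P₂: C(16, 6)·C(13, 9) = 5725720. Since P₁ is strictly southwest of P₂, a monotone path through both must visit P₁ then P₂; paths through both = C(8, 5)·C(8, 1)·C(13, 9) = 320320. Avoid both = 77558760 − 19752096 − 5725720 + 320320 = 52401264.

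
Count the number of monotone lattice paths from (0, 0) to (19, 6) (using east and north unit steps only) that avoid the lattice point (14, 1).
Number of paths = 173320

Total paths from (0, 0) to (19, 6): C(25, 19) = 177100. Paths through (14, 1): (paths (0, 0) → (14, 1)) × (paths (14, 1) → (19, 6)) = C(15, 14) · C(10, 5) = 15 · 252 = 3780. Avoidance count = 177100 − 3780 = 173320.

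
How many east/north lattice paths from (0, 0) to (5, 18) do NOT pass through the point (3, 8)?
Number of paths = 22759

Total paths from (0, 0) to (5, 18): C(23, 5) = 33649. Paths through (3, 8): (paths (0, 0) → (3, 8)) × (paths (3, 8) → (5, 18)) = C(11, 3) · C(12, 2) = 165 · 66 = 10890. Avoidance count = 33649 − 10890 = 22759.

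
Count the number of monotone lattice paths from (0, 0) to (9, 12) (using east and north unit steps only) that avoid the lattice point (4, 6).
Number of paths = 196910

Total paths from (0, 0) to (9, 12): C(21, 9) = 293930. Paths through (4, 6): (paths (0, 0) → (4, 6)) × (paths (4, 6) → (9, 12)) = C(10, 4) · C(11, 5) = 210 · 462 = 97020. Avoidance count = 293930 − 97020 = 196910.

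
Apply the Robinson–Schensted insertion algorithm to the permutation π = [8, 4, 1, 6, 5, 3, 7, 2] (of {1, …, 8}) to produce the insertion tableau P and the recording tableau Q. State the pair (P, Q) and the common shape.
P = [1, 2, 7] / [3, 5] / [4] / [6] / [8];  Q = [1, 4, 7] / [2, 5] / [3] / [6] / [8];  common shape = (3, 2, 1, 1, 1)

Row-insert the values π_1, π_2, … into P one at a time, bumping the leftmost entry strictly greater than the inserted value down to the next row. The recording tableau Q records, in position (i, j), the step at which that cell was added to P.
  Insert 8 (step 1): P = [8];  Q = [1]
  Insert 4 (step 2): P = [4] / [8];  Q = [1] / [2]
  Insert 1 (step 3): P = [1] / [4] / [8];  Q = [1] / [2] / [3]
  Insert 6 (step 4): P = [1, 6] / [4] / [8];  Q = [1, 4] / [2] / [3]
  Insert 5 (step 5): P = [1, 5] / [4, 6] / [8];  Q = [1, 4] / [2, 5] / [3]
  Insert 3 (step 6): P = [1, 3] / [4, 5] / [6] / [8];  Q = [1, 4] / [2, 5] / [3] / [6]
  Insert 7 (step 7): P = [1, 3, 7] / [4, 5] / [6] / [8];  Q = [1, 4, 7] / [2, 5] / [3] / [6]
  Insert 2 (step 8): P = [1, 2, 7] / [3, 5] / [4] / [6] / [8];  Q = [1, 4, 7] / [2, 5] / [3] / [6] / [8]
Final shape: (3, 2, 1, 1, 1).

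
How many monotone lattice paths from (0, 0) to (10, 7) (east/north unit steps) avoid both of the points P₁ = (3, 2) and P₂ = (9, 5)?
Number of paths = 8042

Inclusion–exclusion. Total paths: C(17, 10) = 19448. Through P₁: C(5, 3)·C(12, 7) = 7920. Through P₂: C(14, 9)·C(3, 1) = 6006. Since P₁ is strictly southwest of P₂, a monotone path through both must visit P₁ then P₂; paths through both = C(5, 3)·C(9, 6)·C(3, 1) = 2520. Avoid both = 19448 − 7920 − 6006 + 2520 = 8042.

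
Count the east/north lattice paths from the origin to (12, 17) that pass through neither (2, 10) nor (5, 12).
Number of paths = 46234191

Inclusion–exclusion. Total paths: C(29, 12) = 51895935. Through P₁: C(12, 2)·C(17, 10) = 1283568. Through P₂: C(17, 5)·C(12, 7) = 4900896. Since P₁ is strictly southwest of P₂, a monotone path through both must visit P₁ then P₂; paths through both = C(12, 2)·C(5, 3)·C(12, 7) = 522720. Avoid both = 51895935 − 1283568 − 4900896 + 522720 = 46234191.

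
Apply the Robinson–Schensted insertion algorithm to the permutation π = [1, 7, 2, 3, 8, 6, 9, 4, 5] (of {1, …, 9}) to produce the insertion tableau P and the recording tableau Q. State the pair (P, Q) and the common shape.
P = [1, 2, 3, 4, 5] / [6, 8, 9] / [7];  Q = [1, 2, 4, 5, 7] / [3, 6, 9] / [8];  common shape = (5, 3, 1)

Row-insert the values π_1, π_2, … into P one at a time, bumping the leftmost entry strictly greater than the inserted value down to the next row. The recording tableau Q records, in position (i, j), the step at which that cell was added to P.
  Insert 1 (step 1): P = [1];  Q = [1]
  Insert 7 (step 2): P = [1, 7];  Q = [1, 2]
  Insert 2 (step 3): P = [1, 2] / [7];  Q = [1, 2] / [3]
  Insert 3 (step 4): P = [1, 2, 3] / [7];  Q = [1, 2, 4] / [3]
  Insert 8 (step 5): P = [1, 2, 3, 8] / [7];  Q = [1, 2, 4, 5] / [3]
  Insert 6 (step 6): P = [1, 2, 3, 6] / [7, 8];  Q = [1, 2, 4, 5] / [3, 6]
  Insert 9 (step 7): P = [1, 2, 3, 6, 9] / [7, 8];  Q = [1, 2, 4, 5, 7] / [3, 6]
  Insert 4 (step 8): P = [1, 2, 3, 4, 9] / [6, 8] / [7];  Q = [1, 2, 4, 5, 7] / [3, 6] / [8]
  Insert 5 (step 9): P = [1, 2, 3, 4, 5] / [6, 8, 9] / [7];  Q = [1, 2, 4, 5, 7] / [3, 6, 9] / [8]
Final shape: (5, 3, 1).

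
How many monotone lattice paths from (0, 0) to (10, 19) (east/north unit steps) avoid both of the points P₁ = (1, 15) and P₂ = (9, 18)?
Number of paths = 10650200

Inclusion–exclusion. Total paths: C(29, 10) = 20030010. Through P₁: C(16, 1)·C(13, 9) = 11440. Through P₂: C(27, 9)·C(2, 1) = 9373650. Since P₁ is strictly southwest of P₂, a monotone path through both must visit P₁ then P₂; paths through both = C(16, 1)·C(11, 8)·C(2, 1) = 5280. Avoid both = 20030010 − 11440 − 9373650 + 5280 = 10650200.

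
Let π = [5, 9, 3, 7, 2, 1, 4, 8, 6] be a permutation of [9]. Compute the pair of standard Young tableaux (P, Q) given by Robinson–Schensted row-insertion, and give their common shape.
P = [1, 4, 6] / [2, 7, 8] / [3, 9] / [5];  Q = [1, 2, 8] / [3, 4, 9] / [5, 7] / [6];  common shape = (3, 3, 2, 1)

Row-insert the values π_1, π_2, … into P one at a time, bumping the leftmost entry strictly greater than the inserted value down to the next row. The recording tableau Q records, in position (i, j), the step at which that cell was added to P.
  Insert 5 (step 1): P = [5];  Q = [1]
  Insert 9 (step 2): P = [5, 9];  Q = [1, 2]
  Insert 3 (step 3): P = [3, 9] / [5];  Q = [1, 2] / [3]
  Insert 7 (step 4): P = [3, 7] / [5, 9];  Q = [1, 2] / [3, 4]
  Insert 2 (step 5): P = [2, 7] / [3, 9] / [5];  Q = [1, 2] / [3, 4] / [5]
  Insert 1 (step 6): P = [1, 7] / [2, 9] / [3] / [5];  Q = [1, 2] / [3, 4] / [5] / [6]
  Insert 4 (step 7): P = [1, 4] / [2, 7] / [3, 9] / [5];  Q = [1, 2] / [3, 4] / [5, 7] / [6]
  Insert 8 (step 8): P = [1, 4, 8] / [2, 7] / [3, 9] / [5];  Q = [1, 2, 8] / [3, 4] / [5, 7] / [6]
  Insert 6 (step 9): P = [1, 4, 6] / [2, 7, 8] / [3, 9] / [5];  Q = [1, 2, 8] / [3, 4, 9] / [5, 7] / [6]
Final shape: (3, 3, 2, 1).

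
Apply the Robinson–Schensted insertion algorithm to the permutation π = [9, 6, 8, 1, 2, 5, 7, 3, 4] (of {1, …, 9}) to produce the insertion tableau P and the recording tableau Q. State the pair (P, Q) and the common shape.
P = [1, 2, 3, 4] / [5, 7] / [6, 8] / [9];  Q = [1, 3, 6, 7] / [2, 5] / [4, 9] / [8];  common shape = (4, 2, 2, 1)

Row-insert the values π_1, π_2, … into P one at a time, bumping the leftmost entry strictly greater than the inserted value down to the next row. The recording tableau Q records, in position (i, j), the step at which that cell was added to P.
  Insert 9 (step 1): P = [9];  Q = [1]
  Insert 6 (step 2): P = [6] / [9];  Q = [1] / [2]
  Insert 8 (step 3): P = [6, 8] / [9];  Q = [1, 3] / [2]
  Insert 1 (step 4): P = [1, 8] / [6] / [9];  Q = [1, 3] / [2] / [4]
  Insert 2 (step 5): P = [1, 2] / [6, 8] / [9];  Q = [1, 3] / [2, 5] / [4]
  Insert 5 (step 6): P = [1, 2, 5] / [6, 8] / [9];  Q = [1, 3, 6] / [2, 5] / [4]
  Insert 7 (step 7): P = [1, 2, 5, 7] / [6, 8] / [9];  Q = [1, 3, 6, 7] / [2, 5] / [4]
  Insert 3 (step 8): P = [1, 2, 3, 7] / [5, 8] / [6] / [9];  Q = [1, 3, 6, 7] / [2, 5] / [4] / [8]
  Insert 4 (step 9): P = [1, 2, 3, 4] / [5, 7] / [6, 8] / [9];  Q = [1, 3, 6, 7] / [2, 5] / [4, 9] / [8]
Final shape: (4, 2, 2, 1).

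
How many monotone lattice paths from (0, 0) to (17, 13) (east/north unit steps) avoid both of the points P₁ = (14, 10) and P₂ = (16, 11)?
Number of paths = 59072349

Inclusion–exclusion. Total paths: C(30, 17) = 119759850. Through P₁: C(24, 14)·C(6, 3) = 39225120. Through P₂: C(27, 16)·C(3, 1) = 39113685. Since P₁ is strictly southwest of P₂, a monotone path through both must visit P₁ then P₂; paths through both = C(24, 14)·C(3, 2)·C(3, 1) = 17651304. Avoid both = 119759850 − 39225120 − 39113685 + 17651304 = 59072349.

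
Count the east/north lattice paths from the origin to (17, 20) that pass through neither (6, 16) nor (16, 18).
Number of paths = 9206411049

Inclusion–exclusion. Total paths: C(37, 17) = 15905368710. Through P₁: C(22, 6)·C(15, 11) = 101846745. Through P₂: C(34, 16)·C(3, 1) = 6611884290. Since P₁ is strictly southwest of P₂, a monotone path through both must visit P₁ then P₂; paths through both = C(22, 6)·C(12, 10)·C(3, 1) = 14773374. Avoid both = 15905368710 − 101846745 − 6611884290 + 14773374 = 9206411049.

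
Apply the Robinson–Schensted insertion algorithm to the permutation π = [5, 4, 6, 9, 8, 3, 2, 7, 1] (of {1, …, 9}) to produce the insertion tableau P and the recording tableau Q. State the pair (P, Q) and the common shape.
P = [1, 6, 7] / [2, 8] / [3, 9] / [4] / [5];  Q = [1, 3, 4] / [2, 5] / [6, 8] / [7] / [9];  common shape = (3, 2, 2, 1, 1)

Row-insert the values π_1, π_2, … into P one at a time, bumping the leftmost entry strictly greater than the inserted value down to the next row. The recording tableau Q records, in position (i, j), the step at which that cell was added to P.
  Insert 5 (step 1): P = [5];  Q = [1]
  Insert 4 (step 2): P = [4] / [5];  Q = [1] / [2]
  Insert 6 (step 3): P = [4, 6] / [5];  Q = [1, 3] / [2]
  Insert 9 (step 4): P = [4, 6, 9] / [5];  Q = [1, 3, 4] / [2]
  Insert 8 (step 5): P = [4, 6, 8] / [5, 9];  Q = [1, 3, 4] / [2, 5]
  Insert 3 (step 6): P = [3, 6, 8] / [4, 9] / [5];  Q = [1, 3, 4] / [2, 5] / [6]
  Insert 2 (step 7): P = [2, 6, 8] / [3, 9] / [4] / [5];  Q = [1, 3, 4] / [2, 5] / [6] / [7]
  Insert 7 (step 8): P = [2, 6, 7] / [3, 8] / [4, 9] / [5];  Q = [1, 3, 4] / [2, 5] / [6, 8] / [7]
  Insert 1 (step 9): P = [1, 6, 7] / [2, 8] / [3, 9] / [4] / [5];  Q = [1, 3, 4] / [2, 5] / [6, 8] / [7] / [9]
Final shape: (3, 2, 2, 1, 1).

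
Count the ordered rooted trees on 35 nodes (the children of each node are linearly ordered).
C_34 = 812944042149730764

These ordered rooted trees are counted by the Catalan number C_n = (1/(n + 1)) · C(2n, n). For n = 34: C_34 = (1/35) · C(68, 34) = 28453041475240576740/35 = 812944042149730764.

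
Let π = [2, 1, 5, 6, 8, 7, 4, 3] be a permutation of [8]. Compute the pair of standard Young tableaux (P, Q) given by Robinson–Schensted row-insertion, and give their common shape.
P = [1, 3, 6, 7] / [2, 4] / [5] / [8];  Q = [1, 3, 4, 5] / [2, 6] / [7] / [8];  common shape = (4, 2, 1, 1)

Row-insert the values π_1, π_2, … into P one at a time, bumping the leftmost entry strictly greater than the inserted value down to the next row. The recording tableau Q records, in position (i, j), the step at which that cell was added to P.
  Insert 2 (step 1): P = [2];  Q = [1]
  Insert 1 (step 2): P = [1] / [2];  Q = [1] / [2]
  Insert 5 (step 3): P = [1, 5] / [2];  Q = [1, 3] / [2]
  Insert 6 (step 4): P = [1, 5, 6] / [2];  Q = [1, 3, 4] / [2]
  Insert 8 (step 5): P = [1, 5, 6, 8] / [2];  Q = [1, 3, 4, 5] / [2]
  Insert 7 (step 6): P = [1, 5, 6, 7] / [2, 8];  Q = [1, 3, 4, 5] / [2, 6]
  Insert 4 (step 7): P = [1, 4, 6, 7] / [2, 5] / [8];  Q = [1, 3, 4, 5] / [2, 6] / [7]
  Insert 3 (step 8): P = [1, 3, 6, 7] / [2, 4] / [5] / [8];  Q = [1, 3, 4, 5] / [2, 6] / [7] / [8]
Final shape: (4, 2, 1, 1).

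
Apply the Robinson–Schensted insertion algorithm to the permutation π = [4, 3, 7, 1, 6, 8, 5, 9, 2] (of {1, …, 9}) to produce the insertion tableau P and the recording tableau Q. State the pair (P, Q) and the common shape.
P = [1, 2, 8, 9] / [3, 5] / [4, 6] / [7];  Q = [1, 3, 6, 8] / [2, 5] / [4, 7] / [9];  common shape = (4, 2, 2, 1)

Row-insert the values π_1, π_2, … into P one at a time, bumping the leftmost entry strictly greater than the inserted value down to the next row. The recording tableau Q records, in position (i, j), the step at which that cell was added to P.
  Insert 4 (step 1): P = [4];  Q = [1]
  Insert 3 (step 2): P = [3] / [4];  Q = [1] / [2]
  Insert 7 (step 3): P = [3, 7] / [4];  Q = [1, 3] / [2]
  Insert 1 (step 4): P = [1, 7] / [3] / [4];  Q = [1, 3] / [2] / [4]
  Insert 6 (step 5): P = [1, 6] / [3, 7] / [4];  Q = [1, 3] / [2, 5] / [4]
  Insert 8 (step 6): P = [1, 6, 8] / [3, 7] / [4];  Q = [1, 3, 6] / [2, 5] / [4]
  Insert 5 (step 7): P = [1, 5, 8] / [3, 6] / [4, 7];  Q = [1, 3, 6] / [2, 5] / [4, 7]
  Insert 9 (step 8): P = [1, 5, 8, 9] / [3, 6] / [4, 7];  Q = [1, 3, 6, 8] / [2, 5] / [4, 7]
  Insert 2 (step 9): P = [1, 2, 8, 9] / [3, 5] / [4, 6] / [7];  Q = [1, 3, 6, 8] / [2, 5] / [4, 7] / [9]
Final shape: (4, 2, 2, 1).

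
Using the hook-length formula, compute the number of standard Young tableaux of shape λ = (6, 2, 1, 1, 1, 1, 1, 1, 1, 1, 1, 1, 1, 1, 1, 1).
# SYT of shape (6, 2, 1, 1, 1, 1, 1, 1, 1, 1, 1, 1, 1, 1, 1, 1) = 266475

Hook-length formula: f^λ = n! / Π hook(c), product over all cells c of the Young diagram. For λ = (6, 2, 1, 1, 1, 1, 1, 1, 1, 1, 1, 1, 1, 1, 1, 1), n = 22 boxes. Hook lengths by row (left-to-right, top-to-bottom): [21, 6, 4, 3, 2, 1]; [16, 1]; [14]; [13]; [12]; [11]; [10]; [9]; [8]; [7]; [6]; [5]; [4]; [3]; [2]; [1]. Product of hooks = 4218034441420800. So f^λ = 22! / 4218034441420800 = 1124000727777607680000 / 4218034441420800 = 266475.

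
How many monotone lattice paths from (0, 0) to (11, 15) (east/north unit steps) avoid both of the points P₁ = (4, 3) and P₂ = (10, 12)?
Number of paths = 4076696

Inclusion–exclusion. Total paths: C(26, 11) = 7726160. Through P₁: C(7, 4)·C(19, 7) = 1763580. Through P₂: C(22, 10)·C(4, 1) = 2586584. Since P₁ is strictly southwest of P₂, a monotone path through both must visit P₁ then P₂; paths through both = C(7, 4)·C(15, 6)·C(4, 1) = 700700. Avoid both = 7726160 − 1763580 − 2586584 + 700700 = 4076696.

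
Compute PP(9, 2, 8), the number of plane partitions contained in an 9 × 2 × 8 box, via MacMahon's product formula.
PP(9, 2, 8) = 118195220

Evaluate the triple product over i = 1..9, j = 1..2, k = 1..8. The factors are (2/1) · (3/2) · (4/3) · (5/4) · (6/5) · (7/6) · (8/7) · (9/8) · … (144 factors total). The numerators and denominators telescope so the product is an integer; carrying out the multiplication exactly gives PP(9, 2, 8) = 118195220.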